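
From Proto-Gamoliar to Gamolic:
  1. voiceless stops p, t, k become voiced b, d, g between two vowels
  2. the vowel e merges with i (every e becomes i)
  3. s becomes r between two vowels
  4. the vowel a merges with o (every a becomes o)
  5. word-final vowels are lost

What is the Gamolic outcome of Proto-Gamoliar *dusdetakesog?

dusdidogirog

Gamolic: start from *dusdetakesog.
  rule 1 (intervocalic voicing): dusdetakesog → dusdedagesog
  rule 2 (vowel merger): dusdedagesog → dusdidagisog
  rule 3 (rhotacism): dusdidagisog → dusdidagirog
  rule 4 (vowel merger): dusdidagirog → dusdidogirog
  rule 5: no change — dusdidogirog
  ⇒ Gamolic dusdidogirog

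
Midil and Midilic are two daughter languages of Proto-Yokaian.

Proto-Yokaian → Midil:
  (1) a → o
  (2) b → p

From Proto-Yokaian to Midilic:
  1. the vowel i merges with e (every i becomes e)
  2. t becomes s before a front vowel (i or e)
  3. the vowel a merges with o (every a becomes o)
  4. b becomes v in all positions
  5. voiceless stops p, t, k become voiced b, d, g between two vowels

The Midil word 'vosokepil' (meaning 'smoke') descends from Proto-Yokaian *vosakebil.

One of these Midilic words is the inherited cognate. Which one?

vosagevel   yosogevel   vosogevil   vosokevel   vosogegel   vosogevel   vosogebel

Midilic: start from *vosakebil.
  rule 1 (vowel merger): vosakebil → vosakebel
  rule 2: no change — vosakebel
  rule 3 (vowel merger): vosakebel → vosokebel
  rule 4 (unconditioned shift): vosokebel → vosokevel
  rule 5 (intervocalic voicing): vosokevel → vosogevel
  ⇒ Midilic vosogevel

vosogevel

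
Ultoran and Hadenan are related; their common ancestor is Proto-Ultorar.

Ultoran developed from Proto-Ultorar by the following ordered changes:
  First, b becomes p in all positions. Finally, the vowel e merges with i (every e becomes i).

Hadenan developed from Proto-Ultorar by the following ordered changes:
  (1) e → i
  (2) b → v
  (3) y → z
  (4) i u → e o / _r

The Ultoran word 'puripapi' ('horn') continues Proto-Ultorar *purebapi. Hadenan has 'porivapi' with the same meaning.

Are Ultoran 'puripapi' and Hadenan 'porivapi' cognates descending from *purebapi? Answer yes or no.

yes

Derive the expected Hadenan reflex of *purebapi:
Hadenan: *purebapi > puribapi > purivapi > porivapi  (by vowel merger, unconditioned shift, pre-rhotic lowering)
Hadenan 'porivapi' matches the regular reflex exactly, so the pair is cognate.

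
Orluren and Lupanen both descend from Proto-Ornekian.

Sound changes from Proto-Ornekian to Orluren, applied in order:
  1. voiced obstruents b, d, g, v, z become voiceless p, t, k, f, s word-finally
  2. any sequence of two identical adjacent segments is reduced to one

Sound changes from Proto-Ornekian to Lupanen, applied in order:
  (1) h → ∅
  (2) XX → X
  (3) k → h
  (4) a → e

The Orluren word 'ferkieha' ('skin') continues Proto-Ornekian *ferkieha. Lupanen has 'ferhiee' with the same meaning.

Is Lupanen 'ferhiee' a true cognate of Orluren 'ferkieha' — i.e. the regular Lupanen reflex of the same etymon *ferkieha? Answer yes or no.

yes

Derive the expected Lupanen reflex of *ferkieha:
Lupanen: *ferkieha > ferkiea > ferhiea > ferhiee  (by h-loss, unconditioned shift, vowel merger)
Lupanen 'ferhiee' matches the regular reflex exactly, so the pair is cognate.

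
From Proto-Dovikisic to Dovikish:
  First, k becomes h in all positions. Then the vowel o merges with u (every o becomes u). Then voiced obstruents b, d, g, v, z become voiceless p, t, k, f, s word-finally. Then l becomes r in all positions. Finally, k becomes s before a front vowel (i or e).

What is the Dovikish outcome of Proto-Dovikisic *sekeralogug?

Dovikish: *sekeralogug > seheralogug > seheralugug > seheraluguk > seheraruguk  (by unconditioned shift, vowel merger, final devoicing, unconditioned shift)

seheraruguk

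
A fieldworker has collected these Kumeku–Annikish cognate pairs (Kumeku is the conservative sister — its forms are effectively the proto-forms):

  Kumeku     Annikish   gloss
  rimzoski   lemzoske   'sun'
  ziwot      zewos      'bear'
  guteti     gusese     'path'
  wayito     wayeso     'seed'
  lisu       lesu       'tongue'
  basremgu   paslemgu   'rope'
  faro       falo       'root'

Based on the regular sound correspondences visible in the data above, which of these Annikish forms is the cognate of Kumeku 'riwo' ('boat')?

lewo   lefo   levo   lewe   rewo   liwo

rimzoski ~ lemzoske — Kumeku r corresponds to Annikish l word-initially before a front vowel.
ziwot ~ zewos, wayito ~ wayeso — Kumeku i corresponds to Annikish e after a consonant, before a consonant other than r, m, n, p, b, f, v.
Applying these to Kumeku 'riwo':
  riwo → liwo   (r→l word-initially before a front vowel)
  liwo → lewo   (i→e after a consonant, before a consonant other than r, m, n, p, b, f, v)
So the Annikish cognate is 'lewo'.

lewo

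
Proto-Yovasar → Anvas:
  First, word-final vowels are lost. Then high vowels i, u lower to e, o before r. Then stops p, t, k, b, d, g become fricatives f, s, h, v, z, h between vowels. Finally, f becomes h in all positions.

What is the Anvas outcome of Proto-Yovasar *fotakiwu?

hosahiw

Anvas: *fotakiwu > fotakiw > fosahiw > hosahiw  (by apocope, intervocalic lenition, unconditioned shift)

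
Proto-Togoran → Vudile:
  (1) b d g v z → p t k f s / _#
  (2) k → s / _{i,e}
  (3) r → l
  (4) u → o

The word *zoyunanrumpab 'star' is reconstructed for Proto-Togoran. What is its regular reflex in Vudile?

zoyonanlompap

Vudile: *zoyunanrumpab > zoyunanrumpap > zoyunanlumpap > zoyonanlompap  (by final devoicing, unconditioned shift, vowel merger)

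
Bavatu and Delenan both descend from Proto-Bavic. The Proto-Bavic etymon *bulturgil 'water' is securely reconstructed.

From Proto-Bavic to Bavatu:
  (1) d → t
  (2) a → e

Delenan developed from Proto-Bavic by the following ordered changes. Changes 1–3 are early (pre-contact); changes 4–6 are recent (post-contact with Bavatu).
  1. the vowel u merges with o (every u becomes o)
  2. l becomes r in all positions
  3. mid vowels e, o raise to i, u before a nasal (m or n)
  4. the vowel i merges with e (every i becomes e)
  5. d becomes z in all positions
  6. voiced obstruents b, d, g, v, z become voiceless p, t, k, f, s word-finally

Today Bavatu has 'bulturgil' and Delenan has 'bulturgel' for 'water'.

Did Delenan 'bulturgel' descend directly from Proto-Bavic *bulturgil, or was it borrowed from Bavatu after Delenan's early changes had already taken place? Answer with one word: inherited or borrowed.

borrowed

If inherited, *bulturgil would pass through all of Delenan's changes:
Delenan: *bulturgil > boltorgil > bortorgir > bortorger  (by vowel merger, unconditioned shift, vowel merger)
If borrowed from Bavatu 'bulturgil' after the early changes, it would undergo only the recent ones:
  rule 4 (vowel merger): bulturgil → bulturgel
  rule 5 (unconditioned shift): no change (bulturgel)
  rule 6 (final devoicing): no change (bulturgel)
  ⇒ as a loan: bulturgel
Delenan 'bulturgel' matches the loan outcome 'bulturgel', not the inherited 'bortorger' — it skipped the early Delenan changes, so it was borrowed from Bavatu.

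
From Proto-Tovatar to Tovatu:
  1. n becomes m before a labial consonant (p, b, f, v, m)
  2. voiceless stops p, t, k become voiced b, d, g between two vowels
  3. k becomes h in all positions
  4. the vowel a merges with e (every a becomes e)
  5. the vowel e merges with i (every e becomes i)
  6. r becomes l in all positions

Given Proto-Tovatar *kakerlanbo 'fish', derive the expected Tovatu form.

Tovatu: *kakerlanbo
  kakerlanbo → kakerlambo   [nasal place assimilation]
  kakerlambo → kagerlambo   [intervocalic voicing]
  kagerlambo → hagerlambo   [unconditioned shift]
  hagerlambo → hegerlembo   [vowel merger]
  hegerlembo → higirlimbo   [vowel merger]
  higirlimbo → higillimbo   [unconditioned shift]
  giving Tovatu higillimbo.

higillimbo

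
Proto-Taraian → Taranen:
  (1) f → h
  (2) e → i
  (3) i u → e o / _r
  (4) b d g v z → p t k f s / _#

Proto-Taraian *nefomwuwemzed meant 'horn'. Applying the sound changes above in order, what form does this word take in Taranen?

nihomwuwimzit

Taranen: *nefomwuwemzed
  nefomwuwemzed → nehomwuwemzed   [unconditioned shift]
  nehomwuwemzed → nihomwuwimzid   [vowel merger]
  nihomwuwimzid (rule 3 does not apply)
  nihomwuwimzid → nihomwuwimzit   [final devoicing]
  giving Taranen nihomwuwimzit.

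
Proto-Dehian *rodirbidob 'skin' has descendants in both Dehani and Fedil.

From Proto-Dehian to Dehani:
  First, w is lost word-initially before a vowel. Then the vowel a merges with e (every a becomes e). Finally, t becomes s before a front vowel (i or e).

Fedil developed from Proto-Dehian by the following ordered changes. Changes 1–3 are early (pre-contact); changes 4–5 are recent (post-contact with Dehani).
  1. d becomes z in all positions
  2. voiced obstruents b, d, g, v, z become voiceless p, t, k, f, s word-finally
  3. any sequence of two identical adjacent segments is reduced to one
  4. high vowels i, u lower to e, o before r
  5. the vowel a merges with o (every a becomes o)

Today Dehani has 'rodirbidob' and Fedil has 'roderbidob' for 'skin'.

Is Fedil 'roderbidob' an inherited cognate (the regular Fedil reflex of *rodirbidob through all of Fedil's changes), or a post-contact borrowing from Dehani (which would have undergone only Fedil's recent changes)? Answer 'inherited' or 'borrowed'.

If inherited, *rodirbidob would pass through all of Fedil's changes:
Fedil: *rodirbidob
  rodirbidob → rozirbizob   [unconditioned shift]
  rozirbizob → rozirbizop   [final devoicing]
  rozirbizop (rule 3 does not apply)
  rozirbizop → rozerbizop   [pre-rhotic lowering]
  rozerbizop (rule 5 does not apply)
  giving Fedil rozerbizop.
If borrowed from Dehani 'rodirbidob' after the early changes, it would undergo only the recent ones:
  rule 4 (pre-rhotic lowering): rodirbidob → roderbidob
  rule 5 (vowel merger): no change (roderbidob)
  ⇒ as a loan: roderbidob
Fedil 'roderbidob' matches the loan outcome 'roderbidob', not the inherited 'rozerbizop' — it skipped the early Fedil changes, so it was borrowed from Dehani.

borrowed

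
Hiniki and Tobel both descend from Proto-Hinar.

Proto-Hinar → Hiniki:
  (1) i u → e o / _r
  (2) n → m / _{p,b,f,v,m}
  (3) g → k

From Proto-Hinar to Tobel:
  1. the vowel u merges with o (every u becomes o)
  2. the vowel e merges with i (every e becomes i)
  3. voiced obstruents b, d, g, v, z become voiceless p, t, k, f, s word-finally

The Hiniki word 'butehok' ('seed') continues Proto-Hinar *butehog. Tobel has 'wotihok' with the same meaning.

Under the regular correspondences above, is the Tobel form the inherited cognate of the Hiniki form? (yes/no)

no

Derive the expected Tobel reflex of *butehog:
Tobel: *butehog > botehog > botihog > botihok  (by vowel merger, vowel merger, final devoicing)
The regular Tobel reflex would be 'botihok', but the attested form is 'wotihok'. The correspondence is irregular, so they are not cognates (the Tobel form has a different source).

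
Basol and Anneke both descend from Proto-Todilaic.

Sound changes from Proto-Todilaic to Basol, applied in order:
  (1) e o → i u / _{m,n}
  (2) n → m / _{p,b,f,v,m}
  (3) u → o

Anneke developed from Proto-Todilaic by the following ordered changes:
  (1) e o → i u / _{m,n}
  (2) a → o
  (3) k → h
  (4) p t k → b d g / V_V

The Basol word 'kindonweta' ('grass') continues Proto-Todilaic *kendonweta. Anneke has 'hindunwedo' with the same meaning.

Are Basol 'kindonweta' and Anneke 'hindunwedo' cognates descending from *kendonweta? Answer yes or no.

yes

Derive the expected Anneke reflex of *kendonweta:
Anneke: *kendonweta > kindunweta > kindunweto > hindunweto > hindunwedo  (by pre-nasal raising, vowel merger, unconditioned shift, intervocalic voicing)
Anneke 'hindunwedo' matches the regular reflex exactly, so the pair is cognate.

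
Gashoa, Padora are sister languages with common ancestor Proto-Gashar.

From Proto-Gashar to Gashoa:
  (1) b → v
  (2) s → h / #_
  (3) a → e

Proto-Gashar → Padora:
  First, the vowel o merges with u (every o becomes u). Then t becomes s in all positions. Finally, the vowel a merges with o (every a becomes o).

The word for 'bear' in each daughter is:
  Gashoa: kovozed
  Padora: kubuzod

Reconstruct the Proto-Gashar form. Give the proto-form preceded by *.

Position 6: Gashoa has e, Padora has o. In Padora, o can only continue *a, so the proto-segment is *a.
Position 2: Gashoa has o, Padora has u. Gashoa preserves o here (none of its changes turn any other segment into o), so the proto-segment is *o.
Position 3: Gashoa has v, Padora has b. Padora preserves b here (none of its changes turn any other segment into b), so the proto-segment is *b.
Continuing position by position gives *kobozad; check it forward:
Gashoa: *kobozad
  kobozad → kovozad   [unconditioned shift]
  kovozad (rule 2 does not apply)
  kovozad → kovozed   [vowel merger]
  giving Gashoa kovozed.
Padora: *kobozad
  kobozad → kubuzad   [vowel merger]
  kubuzad (rule 2 does not apply)
  kubuzad → kubuzod   [vowel merger]
  giving Padora kubuzod.
No other proto-form is consistent with every reflex, so the reconstruction is *kobozad.

*kobozad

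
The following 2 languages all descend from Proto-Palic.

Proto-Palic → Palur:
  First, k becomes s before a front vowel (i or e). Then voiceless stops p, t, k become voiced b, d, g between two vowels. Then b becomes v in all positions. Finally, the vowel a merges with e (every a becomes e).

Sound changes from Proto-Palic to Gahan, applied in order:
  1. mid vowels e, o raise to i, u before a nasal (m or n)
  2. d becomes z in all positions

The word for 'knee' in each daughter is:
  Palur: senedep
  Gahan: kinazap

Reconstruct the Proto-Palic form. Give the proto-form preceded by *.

Position 6: Palur has e, Gahan has a. Gahan preserves a here (none of its changes turn any other segment into a), so the proto-segment is *a.
Position 2: Palur has e, Gahan has i. Taking the neighbouring segments as reconstructed: Palur e can only go back to *e; Gahan i could go back to *e or *i — the one source consistent with every daughter is *e.
Position 5: Palur has d, Gahan has z. Taking the neighbouring segments as reconstructed: Palur d could go back to *t or *d; Gahan z could go back to *d or *z — the one source consistent with every daughter is *d.
Verify the candidate proto-form against each daughter:
Palur: *kenadap
  kenadap → senadap   [palatalisation]
  senadap (rule 2 does not apply)
  senadap (rule 3 does not apply)
  senadap → senedep   [vowel merger]
  giving Palur senedep.
Gahan: *kenadap > kinadap > kinazap  (by pre-nasal raising, unconditioned shift)
*kenadap is the unique common source.

*kenadap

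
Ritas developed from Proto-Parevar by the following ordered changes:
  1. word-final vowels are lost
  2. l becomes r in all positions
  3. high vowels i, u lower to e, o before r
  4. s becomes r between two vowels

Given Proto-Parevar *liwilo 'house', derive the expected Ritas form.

riwer

Ritas: *liwilo
  liwilo → liwil   [apocope]
  liwil → riwir   [unconditioned shift]
  riwir → riwer   [pre-rhotic lowering]
  riwer (rule 4 does not apply)
  giving Ritas riwer.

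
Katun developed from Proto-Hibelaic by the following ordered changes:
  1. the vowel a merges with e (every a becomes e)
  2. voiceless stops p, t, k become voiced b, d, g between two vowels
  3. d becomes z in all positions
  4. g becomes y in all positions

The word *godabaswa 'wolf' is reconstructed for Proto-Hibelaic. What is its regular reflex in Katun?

Katun: *godabaswa
  godabaswa → godebeswe   [vowel merger]
  godebeswe (rule 2 does not apply)
  godebeswe → gozebeswe   [unconditioned shift]
  gozebeswe → yozebeswe   [unconditioned shift]
  giving Katun yozebeswe.

yozebeswe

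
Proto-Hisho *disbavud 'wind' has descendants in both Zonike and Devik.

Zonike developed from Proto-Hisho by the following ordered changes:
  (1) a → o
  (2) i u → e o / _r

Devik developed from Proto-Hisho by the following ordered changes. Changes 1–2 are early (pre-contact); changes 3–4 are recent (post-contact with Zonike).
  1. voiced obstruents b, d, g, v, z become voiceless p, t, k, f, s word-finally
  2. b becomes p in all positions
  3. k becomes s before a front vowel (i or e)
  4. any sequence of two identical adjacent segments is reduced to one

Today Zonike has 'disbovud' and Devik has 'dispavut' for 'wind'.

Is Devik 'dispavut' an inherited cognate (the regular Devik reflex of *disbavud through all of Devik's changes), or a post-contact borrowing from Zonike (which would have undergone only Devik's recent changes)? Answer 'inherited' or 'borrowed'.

inherited

If inherited, *disbavud would pass through all of Devik's changes:
Devik: *disbavud > disbavut > dispavut  (by final devoicing, unconditioned shift)
If borrowed from Zonike 'disbovud' after the early changes, it would undergo only the recent ones:
  rule 3 (palatalisation): no change (disbovud)
  rule 4 (degemination): no change (disbovud)
  ⇒ as a loan: disbovud
Devik 'dispavut' matches the inherited outcome exactly, so it is an inherited cognate, not a loan.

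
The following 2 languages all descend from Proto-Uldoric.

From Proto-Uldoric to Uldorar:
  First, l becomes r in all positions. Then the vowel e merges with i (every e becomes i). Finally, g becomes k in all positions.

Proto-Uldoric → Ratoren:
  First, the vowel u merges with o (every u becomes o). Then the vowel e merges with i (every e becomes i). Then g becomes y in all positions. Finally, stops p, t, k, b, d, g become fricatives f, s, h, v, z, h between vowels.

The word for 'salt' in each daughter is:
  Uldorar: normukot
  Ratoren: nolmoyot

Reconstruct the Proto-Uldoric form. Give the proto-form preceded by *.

*nolmugot

Position 6: Uldorar has k, Ratoren has y. Taking the neighbouring segments as reconstructed: Uldorar k could go back to *k or *g; Ratoren y could go back to *g or *y — the one source consistent with every daughter is *g.
Position 3: Uldorar has r, Ratoren has l. Ratoren preserves l here (none of its changes turn any other segment into l), so the proto-segment is *l.
Continuing position by position gives *nolmugot; check it forward:
Uldorar: *nolmugot > normugot > normukot  (by unconditioned shift, unconditioned shift)
Ratoren: start from *nolmugot.
  rule 1 (vowel merger): nolmugot → nolmogot
  rule 2: no change — nolmogot
  rule 3 (unconditioned shift): nolmogot → nolmoyot
  rule 4: no change — nolmoyot
  ⇒ Ratoren nolmoyot
No other proto-form is consistent with every reflex, so the reconstruction is *nolmugot.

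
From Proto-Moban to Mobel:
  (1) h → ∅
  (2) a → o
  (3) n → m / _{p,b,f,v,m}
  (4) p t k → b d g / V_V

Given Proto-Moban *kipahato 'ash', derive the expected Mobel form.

Mobel: start from *kipahato.
  rule 1 (h-loss): kipahato → kipaato
  rule 2 (vowel merger): kipaato → kipooto
  rule 3: no change — kipooto
  rule 4 (intervocalic voicing): kipooto → kiboodo
  ⇒ Mobel kiboodo

kiboodo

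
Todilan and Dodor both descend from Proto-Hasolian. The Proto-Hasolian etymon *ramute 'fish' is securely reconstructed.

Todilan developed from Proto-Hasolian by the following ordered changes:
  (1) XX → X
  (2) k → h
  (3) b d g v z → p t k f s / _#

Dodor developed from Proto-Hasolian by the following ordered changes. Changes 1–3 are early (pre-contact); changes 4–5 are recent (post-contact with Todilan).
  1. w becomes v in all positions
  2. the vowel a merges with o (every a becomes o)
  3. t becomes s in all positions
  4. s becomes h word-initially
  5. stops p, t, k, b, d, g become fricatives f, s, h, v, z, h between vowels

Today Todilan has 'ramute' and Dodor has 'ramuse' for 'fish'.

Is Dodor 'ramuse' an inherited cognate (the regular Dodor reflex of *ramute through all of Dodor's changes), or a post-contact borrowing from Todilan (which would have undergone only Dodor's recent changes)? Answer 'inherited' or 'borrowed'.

If inherited, *ramute would pass through all of Dodor's changes:
Dodor: *ramute > romute > romuse  (by vowel merger, unconditioned shift)
If borrowed from Todilan 'ramute' after the early changes, it would undergo only the recent ones:
  rule 4 (debuccalisation): no change (ramute)
  rule 5 (intervocalic lenition): ramute → ramuse
  ⇒ as a loan: ramuse
Dodor 'ramuse' matches the loan outcome 'ramuse', not the inherited 'romuse' — it skipped the early Dodor changes, so it was borrowed from Todilan.

borrowed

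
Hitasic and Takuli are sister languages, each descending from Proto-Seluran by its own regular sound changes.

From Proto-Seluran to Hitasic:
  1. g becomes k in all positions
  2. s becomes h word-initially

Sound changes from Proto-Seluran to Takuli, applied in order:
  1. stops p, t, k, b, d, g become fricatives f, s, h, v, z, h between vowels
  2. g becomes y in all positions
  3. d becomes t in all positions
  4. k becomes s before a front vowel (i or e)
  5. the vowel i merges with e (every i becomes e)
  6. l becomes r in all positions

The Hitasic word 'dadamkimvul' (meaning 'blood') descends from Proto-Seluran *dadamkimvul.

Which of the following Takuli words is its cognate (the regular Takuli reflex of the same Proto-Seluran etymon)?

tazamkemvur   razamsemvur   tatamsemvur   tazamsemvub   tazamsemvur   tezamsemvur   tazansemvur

Takuli: *dadamkimvul
  dadamkimvul → dazamkimvul   [intervocalic lenition]
  dazamkimvul (rule 2 does not apply)
  dazamkimvul → tazamkimvul   [unconditioned shift]
  tazamkimvul → tazamsimvul   [palatalisation]
  tazamsimvul → tazamsemvul   [vowel merger]
  tazamsemvul → tazamsemvur   [unconditioned shift]
  giving Takuli tazamsemvur.
The other candidates each miss or misapply at least one Takuli change.

tazamsemvur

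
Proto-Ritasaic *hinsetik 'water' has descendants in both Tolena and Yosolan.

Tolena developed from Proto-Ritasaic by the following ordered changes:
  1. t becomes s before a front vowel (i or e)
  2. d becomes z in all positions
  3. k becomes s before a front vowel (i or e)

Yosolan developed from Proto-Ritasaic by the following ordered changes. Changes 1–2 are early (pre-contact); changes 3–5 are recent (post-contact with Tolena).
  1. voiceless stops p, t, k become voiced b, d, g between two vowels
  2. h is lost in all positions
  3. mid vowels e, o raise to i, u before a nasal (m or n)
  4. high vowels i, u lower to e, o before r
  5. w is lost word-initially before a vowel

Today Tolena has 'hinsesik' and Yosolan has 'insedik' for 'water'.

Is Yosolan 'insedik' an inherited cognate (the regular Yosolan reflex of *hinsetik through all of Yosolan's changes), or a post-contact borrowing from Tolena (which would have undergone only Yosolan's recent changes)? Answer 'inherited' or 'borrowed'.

If inherited, *hinsetik would pass through all of Yosolan's changes:
Yosolan: *hinsetik > hinsedik > insedik  (by intervocalic voicing, h-loss)
If borrowed from Tolena 'hinsesik' after the early changes, it would undergo only the recent ones:
  rule 3 (pre-nasal raising): no change (hinsesik)
  rule 4 (pre-rhotic lowering): no change (hinsesik)
  rule 5 (glide loss): no change (hinsesik)
  ⇒ as a loan: hinsesik
Yosolan 'insedik' matches the inherited outcome exactly, so it is an inherited cognate, not a loan.

inherited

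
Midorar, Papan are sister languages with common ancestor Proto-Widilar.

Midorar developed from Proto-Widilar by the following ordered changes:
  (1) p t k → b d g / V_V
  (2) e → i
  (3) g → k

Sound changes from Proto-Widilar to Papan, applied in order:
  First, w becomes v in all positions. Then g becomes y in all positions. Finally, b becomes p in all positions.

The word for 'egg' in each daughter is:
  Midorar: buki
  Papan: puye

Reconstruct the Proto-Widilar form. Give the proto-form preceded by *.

*buge

Position 3: Midorar has k, Papan has y. Taking the neighbouring segments as reconstructed: Midorar k could go back to *k or *g; Papan y could go back to *g or *y — the one source consistent with every daughter is *g.
Position 4: Midorar has i, Papan has e. Papan preserves e here (none of its changes turn any other segment into e), so the proto-segment is *e.
This points to *buge. Verify forward in each daughter:
Midorar: *buge > bugi > buki  (by vowel merger, unconditioned shift)
Papan: start from *buge.
  rule 1: no change — buge
  rule 2 (unconditioned shift): buge → buye
  rule 3 (unconditioned shift): buye → puye
  ⇒ Papan puye
No other proto-form is consistent with every reflex, so the reconstruction is *buge.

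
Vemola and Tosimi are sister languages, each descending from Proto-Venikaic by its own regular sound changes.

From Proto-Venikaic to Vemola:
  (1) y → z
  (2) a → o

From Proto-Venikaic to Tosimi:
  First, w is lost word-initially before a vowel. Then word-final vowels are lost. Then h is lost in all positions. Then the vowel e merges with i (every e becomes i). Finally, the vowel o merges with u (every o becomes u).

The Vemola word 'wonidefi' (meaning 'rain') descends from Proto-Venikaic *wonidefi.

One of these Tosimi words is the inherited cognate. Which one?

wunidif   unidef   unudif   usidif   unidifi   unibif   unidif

Tosimi: *wonidefi > onidefi > onidef > onidif > unidif  (by glide loss, apocope, vowel merger, vowel merger)
Among the options, 'unidif' alone shows every Tosimi change applied in order.

unidif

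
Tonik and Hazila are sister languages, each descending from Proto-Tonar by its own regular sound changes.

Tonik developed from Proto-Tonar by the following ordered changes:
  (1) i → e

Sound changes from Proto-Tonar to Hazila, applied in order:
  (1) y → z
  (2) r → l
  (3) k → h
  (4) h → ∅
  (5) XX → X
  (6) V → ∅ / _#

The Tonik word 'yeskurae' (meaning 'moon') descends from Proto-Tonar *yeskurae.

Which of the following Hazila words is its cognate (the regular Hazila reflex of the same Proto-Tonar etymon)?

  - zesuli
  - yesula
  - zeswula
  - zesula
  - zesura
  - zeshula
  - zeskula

zesula

Hazila: start from *yeskurae.
  rule 1 (unconditioned shift): yeskurae → zeskurae
  rule 2 (unconditioned shift): zeskurae → zeskulae
  rule 3 (unconditioned shift): zeskulae → zeshulae
  rule 4 (h-loss): zeshulae → zesulae
  rule 5: no change — zesulae
  rule 6 (apocope): zesulae → zesula
  ⇒ Hazila zesula
The other candidates each miss or misapply at least one Hazila change.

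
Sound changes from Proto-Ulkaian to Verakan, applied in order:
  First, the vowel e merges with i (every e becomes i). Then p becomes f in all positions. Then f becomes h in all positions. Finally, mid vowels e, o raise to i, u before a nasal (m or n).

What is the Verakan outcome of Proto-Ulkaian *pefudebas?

Verakan: start from *pefudebas.
  rule 1 (vowel merger): pefudebas → pifudibas
  rule 2 (unconditioned shift): pifudibas → fifudibas
  rule 3 (unconditioned shift): fifudibas → hihudibas
  rule 4: no change — hihudibas
  ⇒ Verakan hihudibas

hihudibas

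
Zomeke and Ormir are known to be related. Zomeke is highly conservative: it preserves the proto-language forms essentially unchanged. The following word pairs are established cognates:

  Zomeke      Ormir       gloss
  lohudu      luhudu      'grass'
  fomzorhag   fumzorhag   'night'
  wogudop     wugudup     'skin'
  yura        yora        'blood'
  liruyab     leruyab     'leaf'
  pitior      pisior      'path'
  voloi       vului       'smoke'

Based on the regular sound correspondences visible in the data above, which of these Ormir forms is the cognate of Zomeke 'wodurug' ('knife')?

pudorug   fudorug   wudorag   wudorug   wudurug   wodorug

lohudu ~ luhudu, wogudop ~ wugudup — Zomeke o corresponds to Ormir u after a consonant, before a consonant other than r, m, n, p, b, f, v.
yura ~ yora — Zomeke u corresponds to Ormir o after a consonant, before r.
Applying these to Zomeke 'wodurug':
  wodurug → wudurug   (o→u after a consonant, before a consonant other than r, m, n, p, b, f, v)
  wudurug → wudorug   (u→o after a consonant, before r)
So the Ormir cognate is 'wudorug'.

wudorug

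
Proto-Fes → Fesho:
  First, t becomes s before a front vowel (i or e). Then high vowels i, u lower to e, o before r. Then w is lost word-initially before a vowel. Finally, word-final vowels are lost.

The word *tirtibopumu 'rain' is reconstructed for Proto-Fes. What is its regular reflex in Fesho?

sersibopum

Fesho: *tirtibopumu > sirsibopumu > sersibopumu > sersibopum  (by palatalisation, pre-rhotic lowering, apocope)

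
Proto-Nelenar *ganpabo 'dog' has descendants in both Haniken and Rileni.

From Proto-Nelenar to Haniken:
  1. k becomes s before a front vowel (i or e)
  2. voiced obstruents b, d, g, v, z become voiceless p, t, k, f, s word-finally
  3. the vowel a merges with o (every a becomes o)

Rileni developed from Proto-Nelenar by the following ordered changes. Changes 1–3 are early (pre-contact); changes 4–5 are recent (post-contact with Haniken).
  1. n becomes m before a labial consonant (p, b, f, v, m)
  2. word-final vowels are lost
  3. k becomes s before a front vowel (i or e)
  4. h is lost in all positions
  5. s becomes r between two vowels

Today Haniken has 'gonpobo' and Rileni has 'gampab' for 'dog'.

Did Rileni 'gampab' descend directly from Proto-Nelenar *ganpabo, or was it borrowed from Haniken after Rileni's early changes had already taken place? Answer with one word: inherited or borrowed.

inherited

If inherited, *ganpabo would pass through all of Rileni's changes:
Rileni: start from *ganpabo.
  rule 1 (nasal place assimilation): ganpabo → gampabo
  rule 2 (apocope): gampabo → gampab
  rule 3: no change — gampab
  rule 4: no change — gampab
  rule 5: no change — gampab
  ⇒ Rileni gampab
If borrowed from Haniken 'gonpobo' after the early changes, it would undergo only the recent ones:
  rule 4 (h-loss): no change (gonpobo)
  rule 5 (rhotacism): no change (gonpobo)
  ⇒ as a loan: gonpobo
Rileni 'gampab' matches the inherited outcome exactly, so it is an inherited cognate, not a loan.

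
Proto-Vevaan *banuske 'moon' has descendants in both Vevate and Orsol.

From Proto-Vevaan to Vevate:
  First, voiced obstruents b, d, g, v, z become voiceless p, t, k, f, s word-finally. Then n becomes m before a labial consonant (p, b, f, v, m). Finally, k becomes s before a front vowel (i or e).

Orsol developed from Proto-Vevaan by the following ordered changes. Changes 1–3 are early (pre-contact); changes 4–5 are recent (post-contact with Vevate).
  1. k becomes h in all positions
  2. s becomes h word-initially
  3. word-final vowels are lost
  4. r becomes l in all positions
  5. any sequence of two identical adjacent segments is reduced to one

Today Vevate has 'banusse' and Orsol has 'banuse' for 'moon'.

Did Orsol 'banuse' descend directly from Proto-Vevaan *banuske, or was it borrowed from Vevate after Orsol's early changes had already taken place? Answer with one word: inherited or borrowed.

borrowed

If inherited, *banuske would pass through all of Orsol's changes:
Orsol: *banuske > banushe > banush  (by unconditioned shift, apocope)
If borrowed from Vevate 'banusse' after the early changes, it would undergo only the recent ones:
  rule 4 (unconditioned shift): no change (banusse)
  rule 5 (degemination): banusse → banuse
  ⇒ as a loan: banuse
Orsol 'banuse' matches the loan outcome 'banuse', not the inherited 'banush' — it skipped the early Orsol changes, so it was borrowed from Vevate.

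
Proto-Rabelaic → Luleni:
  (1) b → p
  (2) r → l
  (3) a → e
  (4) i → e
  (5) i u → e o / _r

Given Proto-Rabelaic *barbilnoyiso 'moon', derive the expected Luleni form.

pelpelnoyeso

Luleni: *barbilnoyiso
  barbilnoyiso → parpilnoyiso   [unconditioned shift]
  parpilnoyiso → palpilnoyiso   [unconditioned shift]
  palpilnoyiso → pelpilnoyiso   [vowel merger]
  pelpilnoyiso → pelpelnoyeso   [vowel merger]
  pelpelnoyeso (rule 5 does not apply)
  giving Luleni pelpelnoyeso.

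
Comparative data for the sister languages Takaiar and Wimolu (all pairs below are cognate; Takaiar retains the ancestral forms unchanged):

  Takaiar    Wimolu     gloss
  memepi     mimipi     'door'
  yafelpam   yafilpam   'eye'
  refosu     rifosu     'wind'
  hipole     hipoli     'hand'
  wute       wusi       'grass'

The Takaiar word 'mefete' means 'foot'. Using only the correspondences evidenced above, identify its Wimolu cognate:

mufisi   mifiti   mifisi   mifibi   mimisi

refosu ~ rifosu — Takaiar e corresponds to Wimolu i after a consonant, before a labial obstruent.
yafelpam ~ yafilpam — Takaiar e corresponds to Wimolu i after a consonant, before a consonant other than r, m, n, p, b, f, v.
wute ~ wusi — Takaiar t corresponds to Wimolu s between vowels (before a front vowel).
hipole ~ hipoli, wute ~ wusi — Takaiar e corresponds to Wimolu i word-finally.
Applying these to Takaiar 'mefete':
  mefete → mifete   (e→i after a consonant, before a labial obstruent)
  mifete → mifite   (e→i after a consonant, before a consonant other than r, m, n, p, b, f, v)
  mifite → mifise   (t→s between vowels (before a front vowel))
  mifise → mifisi   (e→i word-finally)
So the Wimolu cognate is 'mifisi'.

mifisi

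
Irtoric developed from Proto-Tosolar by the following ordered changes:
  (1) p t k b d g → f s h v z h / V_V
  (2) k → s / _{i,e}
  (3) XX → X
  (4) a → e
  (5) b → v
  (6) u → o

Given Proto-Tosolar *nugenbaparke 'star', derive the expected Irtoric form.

nohenveferse

Irtoric: *nugenbaparke
  nugenbaparke → nuhenbafarke   [intervocalic lenition]
  nuhenbafarke → nuhenbafarse   [palatalisation]
  nuhenbafarse (rule 3 does not apply)
  nuhenbafarse → nuhenbeferse   [vowel merger]
  nuhenbeferse → nuhenveferse   [unconditioned shift]
  nuhenveferse → nohenveferse   [vowel merger]
  giving Irtoric nohenveferse.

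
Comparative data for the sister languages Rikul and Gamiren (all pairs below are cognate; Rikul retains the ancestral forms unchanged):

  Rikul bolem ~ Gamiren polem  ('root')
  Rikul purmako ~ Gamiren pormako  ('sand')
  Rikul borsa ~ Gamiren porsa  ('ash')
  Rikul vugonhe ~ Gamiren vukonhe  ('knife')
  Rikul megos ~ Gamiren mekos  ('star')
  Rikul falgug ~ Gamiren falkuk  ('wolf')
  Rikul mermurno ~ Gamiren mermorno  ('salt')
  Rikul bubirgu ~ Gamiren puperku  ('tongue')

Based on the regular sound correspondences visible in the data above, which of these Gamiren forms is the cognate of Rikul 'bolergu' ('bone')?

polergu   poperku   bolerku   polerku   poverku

polerku

bolem ~ polem, borsa ~ porsa — Rikul b corresponds to Gamiren p word-initially before a back vowel.
falgug ~ falkuk, bubirgu ~ puperku — Rikul g corresponds to Gamiren k after a consonant, before a back vowel.
Applying these to Rikul 'bolergu':
  bolergu → polergu   (b→p word-initially before a back vowel)
  polergu → polerku   (g→k after a consonant, before a back vowel)
So the Gamiren cognate is 'polerku'.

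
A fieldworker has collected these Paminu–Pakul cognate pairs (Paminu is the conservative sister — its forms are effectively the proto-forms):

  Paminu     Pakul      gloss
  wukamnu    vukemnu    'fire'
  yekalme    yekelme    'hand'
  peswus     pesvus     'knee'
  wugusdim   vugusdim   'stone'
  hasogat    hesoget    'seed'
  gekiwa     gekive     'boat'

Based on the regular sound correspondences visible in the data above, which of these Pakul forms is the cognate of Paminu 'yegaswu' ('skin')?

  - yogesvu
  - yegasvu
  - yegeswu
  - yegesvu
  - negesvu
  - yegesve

yegesvu

yekalme ~ yekelme, hasogat ~ hesoget — Paminu a corresponds to Pakul e after a consonant, before a consonant other than r, m, n, p, b, f, v.
peswus ~ pesvus — Paminu w corresponds to Pakul v after a consonant, before a back vowel.
Applying these to Paminu 'yegaswu':
  yegaswu → yegeswu   (a→e after a consonant, before a consonant other than r, m, n, p, b, f, v)
  yegeswu → yegesvu   (w→v after a consonant, before a back vowel)
So the Pakul cognate is 'yegesvu'.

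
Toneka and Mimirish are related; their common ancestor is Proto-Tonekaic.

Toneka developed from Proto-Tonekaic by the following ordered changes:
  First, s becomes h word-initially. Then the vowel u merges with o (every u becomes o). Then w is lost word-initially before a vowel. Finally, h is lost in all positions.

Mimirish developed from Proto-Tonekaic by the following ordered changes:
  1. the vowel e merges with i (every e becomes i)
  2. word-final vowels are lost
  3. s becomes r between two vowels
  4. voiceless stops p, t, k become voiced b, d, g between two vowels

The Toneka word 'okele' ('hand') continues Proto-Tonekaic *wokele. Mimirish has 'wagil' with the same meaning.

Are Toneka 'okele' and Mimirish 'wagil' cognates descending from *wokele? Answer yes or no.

Derive the expected Mimirish reflex of *wokele:
Mimirish: *wokele
  wokele → wokili   [vowel merger]
  wokili → wokil   [apocope]
  wokil (rule 3 does not apply)
  wokil → wogil   [intervocalic voicing]
  giving Mimirish wogil.
The regular Mimirish reflex would be 'wogil', but the attested form is 'wagil'. The correspondence is irregular, so they are not cognates (the Mimirish form has a different source).

no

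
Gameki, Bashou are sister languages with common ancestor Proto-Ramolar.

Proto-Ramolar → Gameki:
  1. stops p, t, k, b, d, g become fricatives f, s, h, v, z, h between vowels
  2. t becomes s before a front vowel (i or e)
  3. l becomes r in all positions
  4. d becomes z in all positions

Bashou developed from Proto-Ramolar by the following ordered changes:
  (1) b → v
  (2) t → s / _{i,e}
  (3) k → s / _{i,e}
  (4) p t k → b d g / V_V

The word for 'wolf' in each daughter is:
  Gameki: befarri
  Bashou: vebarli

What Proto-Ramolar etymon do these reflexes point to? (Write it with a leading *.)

*beparli

Position 1: Gameki has b, Bashou has v. Gameki preserves b here (none of its changes turn any other segment into b), so the proto-segment is *b.
Position 6: Gameki has r, Bashou has l. Bashou preserves l here (none of its changes turn any other segment into l), so the proto-segment is *l.
Position 3: Gameki has f, Bashou has b. In Bashou, b can only continue *p, so the proto-segment is *p.
Verify the candidate proto-form against each daughter:
Gameki: start from *beparli.
  rule 1 (intervocalic lenition): beparli → befarli
  rule 2: no change — befarli
  rule 3 (unconditioned shift): befarli → befarri
  rule 4: no change — befarri
  ⇒ Gameki befarri
Bashou: *beparli
  beparli → veparli   [unconditioned shift]
  veparli (rule 2 does not apply)
  veparli (rule 3 does not apply)
  veparli → vebarli   [intervocalic voicing]
  giving Bashou vebarli.
Only *beparli yields all of Gameki befarri, Bashou vebarli.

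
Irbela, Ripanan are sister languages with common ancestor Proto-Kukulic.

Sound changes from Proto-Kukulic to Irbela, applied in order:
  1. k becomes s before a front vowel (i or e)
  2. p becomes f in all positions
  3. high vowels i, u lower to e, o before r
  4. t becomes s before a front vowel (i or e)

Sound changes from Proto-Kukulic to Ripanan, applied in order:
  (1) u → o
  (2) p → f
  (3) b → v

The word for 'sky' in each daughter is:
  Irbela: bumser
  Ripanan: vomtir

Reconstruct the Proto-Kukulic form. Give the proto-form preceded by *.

Position 1: Irbela has b, Ripanan has v. Irbela preserves b here (none of its changes turn any other segment into b), so the proto-segment is *b.
Position 4: Irbela has s, Ripanan has t. Ripanan preserves t here (none of its changes turn any other segment into t), so the proto-segment is *t.
Position 2: Irbela has u, Ripanan has o. Irbela preserves u here (none of its changes turn any other segment into u), so the proto-segment is *u.
Continuing position by position gives *bumtir; check it forward:
Irbela: *bumtir > bumter > bumser  (by pre-rhotic lowering, palatalisation)
Ripanan: *bumtir > bomtir > vomtir  (by vowel merger, unconditioned shift)
Only *bumtir yields all of Irbela bumser, Ripanan vomtir.

*bumtir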